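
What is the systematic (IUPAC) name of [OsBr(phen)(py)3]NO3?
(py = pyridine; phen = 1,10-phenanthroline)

bromo(1,10-phenanthroline)tris(pyridine)osmium(II) nitrate

The 1 nitrate counter-ion carries a total charge of -1, so each complex ion is 1+.
Ligand charges: 3×pyridine (neutral), 1×bromo (-1 each), 1×1,10-phenanthroline (neutral); total -1. So Os + (-1) = 1+, giving Os = +2.
Ligands are named alphabetically: bromo before phenanthroline before pyridine.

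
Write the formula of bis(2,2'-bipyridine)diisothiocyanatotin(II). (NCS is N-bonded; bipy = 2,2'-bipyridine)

[Sn(bipy)2(NCS)2]

Ligands: 2 isothiocyanato (NCS, -1), 2 2,2'-bipyridine (bipy, neutral). Ligand charge sum = -2.
With Sn in oxidation state +2, the complex ion is [Sn...].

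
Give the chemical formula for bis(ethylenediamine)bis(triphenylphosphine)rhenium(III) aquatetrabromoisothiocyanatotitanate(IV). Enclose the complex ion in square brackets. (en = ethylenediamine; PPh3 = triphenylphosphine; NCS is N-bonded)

[Re(en)2(PPh3)2][TiBr4(H2O)(NCS)]3

Cation [Re…]: ligand charges 0, Re(III) ⇒ ion charge 3+.
Anion [Ti…]: ligand charges -5, Ti(IV) ⇒ ion charge 1−.
One 3+ cation requires 3 of the 1− anion.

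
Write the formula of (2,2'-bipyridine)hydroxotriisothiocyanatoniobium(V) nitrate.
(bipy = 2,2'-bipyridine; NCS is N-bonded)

[Nb(bipy)(NCS)3(OH)]NO3

Ligands: 1 hydroxo (OH, -1), 1 2,2'-bipyridine (bipy, neutral), 3 isothiocyanato (NCS, -1). Ligand charge sum = -4.
Charge balance with nitrate (-1) requires 1 complex ion per 1 nitrate.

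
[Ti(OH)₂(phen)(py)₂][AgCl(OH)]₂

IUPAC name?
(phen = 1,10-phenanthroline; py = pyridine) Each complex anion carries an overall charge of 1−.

dihydroxo(1,10-phenanthroline)bis(pyridine)titanium(IV) chlorohydroxoargentate(I)

The complex anion is given as 1−; its ligand charges sum to -2, so Ag = +1.
With 2 anions per cation, the cation must be 2×1 = 2+.
Cation: ligand charges sum to -2; for the ion to be 2+, Ti = +4.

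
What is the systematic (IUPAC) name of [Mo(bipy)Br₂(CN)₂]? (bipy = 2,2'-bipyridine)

(2,2'-bipyridine)dibromodicyanomolybdenum(IV)

There is no counter-ion, so the complex is neutral overall.
Ligand charges: 2×cyano (-1 each), 2×bromo (-1 each), 1×2,2'-bipyridine (neutral); total -4. So Mo + (-4) = 0, giving Mo = +4.
Ligands are named alphabetically: bipyridine before bromo before cyano.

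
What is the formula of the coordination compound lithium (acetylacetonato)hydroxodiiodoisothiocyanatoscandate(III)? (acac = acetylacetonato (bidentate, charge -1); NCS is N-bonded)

Li2[Sc(acac)I2(NCS)(OH)]

Ligands: 1 acetylacetonato (acac, -1), 2 iodo (I, -1), 1 hydroxo (OH, -1), 1 isothiocyanato (NCS, -1). Ligand charge sum = -5.
With Sc in oxidation state +3, the complex ion is [Sc...]^2−.
Charge balance with lithium (+1) requires 1 complex ion per 2 lithium.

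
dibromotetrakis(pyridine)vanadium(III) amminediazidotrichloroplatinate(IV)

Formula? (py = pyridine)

[VBr2(py)4][PtCl3(N3)2(NH3)]

Cation [V…]: ligand charges -2, V(III) ⇒ ion charge 1+.
Anion [Pt…]: ligand charges -5, Pt(IV) ⇒ ion charge 1−.
One 1+ cation balances one 1− anion.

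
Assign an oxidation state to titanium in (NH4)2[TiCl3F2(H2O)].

2 ammonium outside the brackets (+1 each) → the complex ion is 2−.
Ligand charges: 2×F = -2; 3×Cl = -3; 1×H2O neutral; sum -5.
Ti + (-5) = 2− ⇒ Ti is +3.

+3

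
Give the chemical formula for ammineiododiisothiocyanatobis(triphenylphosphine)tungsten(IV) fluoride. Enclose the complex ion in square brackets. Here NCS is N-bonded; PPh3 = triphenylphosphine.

Ligands: 1 ammine (NH3, neutral), 2 isothiocyanato (NCS, -1), 2 triphenylphosphine (PPh3, neutral), 1 iodo (I, -1). Ligand charge sum = -3.
With W in oxidation state +4, the complex ion is [W...]^1+.
Charge balance with fluoride (-1) requires 1 complex ion per 1 fluoride.

[WI(NCS)2(NH3)(PPh3)2]F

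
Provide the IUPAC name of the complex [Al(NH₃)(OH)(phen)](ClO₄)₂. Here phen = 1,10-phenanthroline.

The 2 perchlorate counter-ions carry a total charge of -2, so each complex ion is 2+.
Ligand charges: 1×hydroxo (-1 each), 1×1,10-phenanthroline (neutral), 1×ammine (neutral); total -1. So Al + (-1) = 2+, giving Al = +3.
Ligands are named alphabetically: ammine before hydroxo before phenanthroline.

amminehydroxo(1,10-phenanthroline)aluminium(III) perchlorate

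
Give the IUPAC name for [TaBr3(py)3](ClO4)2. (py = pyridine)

tribromotris(pyridine)tantalum(V) perchlorate

The 2 perchlorate counter-ions carry a total charge of -2, so each complex ion is 2+.
Ligand charges: 3×pyridine (neutral), 3×bromo (-1 each); total -3. So Ta + (-3) = 2+, giving Ta = +5.
Ligands are named alphabetically: bromo before pyridine.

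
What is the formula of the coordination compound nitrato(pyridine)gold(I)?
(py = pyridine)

[Au(NO3)(py)]

Ligands: 1 nitrato (NO3, -1), 1 pyridine (py, neutral). Ligand charge sum = -1.
With Au in oxidation state +1, the complex ion is [Au...].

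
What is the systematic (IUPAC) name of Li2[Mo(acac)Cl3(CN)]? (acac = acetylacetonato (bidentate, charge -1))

The 2 lithium counter-ions carry a total charge of +2, so each complex ion is 2−.
Ligand charges: 1×cyano (-1 each), 3×chloro (-1 each), 1×acetylacetonato (-1 each); total -5. So Mo + (-5) = 2−, giving Mo = +3.
The complex ion is anionic, so molybdenum takes the -ate form molybdate(III).

lithium (acetylacetonato)trichlorocyanomolybdate(III)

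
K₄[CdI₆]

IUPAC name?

potassium hexaiodocadmate(II)

The 4 potassium counter-ions carry a total charge of +4, so each complex ion is 4−.
Ligand charges: 6×iodo (-1 each); total -6. So Cd + (-6) = 4−, giving Cd = +2.
The complex ion is anionic, so cadmium takes the -ate form cadmate(II).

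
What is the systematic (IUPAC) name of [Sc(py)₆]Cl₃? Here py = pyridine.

hexakis(pyridine)scandium(III) chloride

The 3 chloride counter-ions carry a total charge of -3, so each complex ion is 3+.
Ligand charges: 6×pyridine (neutral); total 0. So Sc + (0) = 3+, giving Sc = +3.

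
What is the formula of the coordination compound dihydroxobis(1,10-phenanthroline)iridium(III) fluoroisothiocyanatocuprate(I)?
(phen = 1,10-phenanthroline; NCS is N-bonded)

Cation [Ir…]: ligand charges -2, Ir(III) ⇒ ion charge 1+.
Anion [Cu…]: ligand charges -2, Cu(I) ⇒ ion charge 1−.

[Ir(OH)2(phen)2][CuF(NCS)]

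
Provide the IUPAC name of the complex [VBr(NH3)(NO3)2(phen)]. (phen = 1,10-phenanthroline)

amminebromodinitrato(1,10-phenanthroline)vanadium(III)

There is no counter-ion, so the complex is neutral overall.
Ligand charges: 1×1,10-phenanthroline (neutral), 1×ammine (neutral), 1×bromo (-1 each), 2×nitrato (-1 each); total -3. So V + (-3) = 0, giving V = +3.
Ligands are named alphabetically: ammine before bromo before nitrato before phenanthroline.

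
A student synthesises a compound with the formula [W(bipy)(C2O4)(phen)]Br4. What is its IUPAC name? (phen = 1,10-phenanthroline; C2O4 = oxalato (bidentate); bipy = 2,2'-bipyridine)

(2,2'-bipyridine)oxalato(1,10-phenanthroline)tungsten(VI) bromide

The 4 bromide counter-ions carry a total charge of -4, so each complex ion is 4+.
Ligand charges: 1×1,10-phenanthroline (neutral), 1×oxalato (-2 each), 1×2,2'-bipyridine (neutral); total -2. So W + (-2) = 4+, giving W = +6.
Ligands are named alphabetically: bipyridine before oxalato before phenanthroline.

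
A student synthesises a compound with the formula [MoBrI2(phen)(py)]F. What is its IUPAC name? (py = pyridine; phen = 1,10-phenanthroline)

bromodiiodo(1,10-phenanthroline)(pyridine)molybdenum(IV) fluoride

The 1 fluoride counter-ion carries a total charge of -1, so each complex ion is 1+.
Ligand charges: 1×pyridine (neutral), 1×1,10-phenanthroline (neutral), 1×bromo (-1 each), 2×iodo (-1 each); total -3. So Mo + (-3) = 1+, giving Mo = +4.
Ligands are named alphabetically: bromo before iodo before phenanthroline before pyridine.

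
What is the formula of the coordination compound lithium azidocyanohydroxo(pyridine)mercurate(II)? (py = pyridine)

Li[Hg(CN)(N3)(OH)(py)]

Ligands: 1 pyridine (py, neutral), 1 cyano (CN, -1), 1 hydroxo (OH, -1), 1 azido (N3, -1). Ligand charge sum = -3.
With Hg in oxidation state +2, the complex ion is [Hg...]^1−.
Charge balance with lithium (+1) requires 1 complex ion per 1 lithium.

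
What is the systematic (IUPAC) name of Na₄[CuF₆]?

The 4 sodium counter-ions carry a total charge of +4, so each complex ion is 4−.
Ligand charges: 6×fluoro (-1 each); total -6. So Cu + (-6) = 4−, giving Cu = +2.
The complex ion is anionic, so copper takes the -ate form cuprate(II).

sodium hexafluorocuprate(II)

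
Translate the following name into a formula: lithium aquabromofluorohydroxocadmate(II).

Li[CdBrF(H2O)(OH)]

Ligands: 1 bromo (Br, -1), 1 aqua (H2O, neutral), 1 hydroxo (OH, -1), 1 fluoro (F, -1). Ligand charge sum = -3.
Charge balance with lithium (+1) requires 1 complex ion per 1 lithium.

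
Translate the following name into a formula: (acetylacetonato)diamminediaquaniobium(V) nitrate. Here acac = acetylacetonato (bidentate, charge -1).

Ligands: 2 aqua (H2O, neutral), 1 acetylacetonato (acac, -1), 2 ammine (NH3, neutral). Ligand charge sum = -1.
Charge balance with nitrate (-1) requires 1 complex ion per 4 nitrate.

[Nb(acac)(H2O)2(NH3)2](NO3)4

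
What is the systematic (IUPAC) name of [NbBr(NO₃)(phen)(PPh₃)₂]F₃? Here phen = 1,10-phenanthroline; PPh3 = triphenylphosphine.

The 3 fluoride counter-ions carry a total charge of -3, so each complex ion is 3+.
Ligand charges: 1×1,10-phenanthroline (neutral), 1×bromo (-1 each), 2×triphenylphosphine (neutral), 1×nitrato (-1 each); total -2. So Nb + (-2) = 3+, giving Nb = +5.
Ligands are named alphabetically: bromo before nitrato before phenanthroline before triphenylphosphine.

bromonitrato(1,10-phenanthroline)bis(triphenylphosphine)niobium(V) fluoride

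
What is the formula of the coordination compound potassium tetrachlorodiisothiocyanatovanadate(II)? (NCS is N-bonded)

K4[VCl4(NCS)2]

Ligands: 4 chloro (Cl, -1), 2 isothiocyanato (NCS, -1). Ligand charge sum = -6.
With V in oxidation state +2, the complex ion is [V...]^4−.
Charge balance with potassium (+1) requires 1 complex ion per 4 potassium.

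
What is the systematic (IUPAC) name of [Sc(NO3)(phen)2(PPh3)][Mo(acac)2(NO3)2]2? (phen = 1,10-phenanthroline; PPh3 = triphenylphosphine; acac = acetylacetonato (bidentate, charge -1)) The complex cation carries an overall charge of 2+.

nitratobis(1,10-phenanthroline)(triphenylphosphine)scandium(III) bis(acetylacetonato)dinitratomolybdate(III)

The complex cation is given as 2+; its ligand charges sum to -1, so Sc = +3.
With 2 anions per cation, each anion must be 2/2 = 1−.
Anion: ligand charges sum to -4; for the ion to be 1−, Mo = +3.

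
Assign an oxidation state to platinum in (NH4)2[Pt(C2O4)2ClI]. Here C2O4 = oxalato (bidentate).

2 ammonium outside the brackets (+1 each) → the complex ion is 2−.
Ligand charges: 2×C2O4 = -4; 1×I = -1; 1×Cl = -1; sum -6.
Pt + (-6) = 2− ⇒ Pt is +4.

+4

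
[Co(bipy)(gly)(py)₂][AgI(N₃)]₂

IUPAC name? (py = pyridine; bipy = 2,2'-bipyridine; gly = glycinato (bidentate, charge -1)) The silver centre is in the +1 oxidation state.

Both ions are complex: the cation is named first with the plain metal name, the anion second with the -ate form; each ion's ligands are alphabetised independently.
Ag is given as +1; the anion's ligand charges sum to -2, so the complex anion is 1−.
With 2 anions per cation, the cation must be 2×1 = 2+.
Cation: ligand charges sum to -1; for the ion to be 2+, Co = +3.

(2,2'-bipyridine)(glycinato)bis(pyridine)cobalt(III) azidoiodoargentate(I)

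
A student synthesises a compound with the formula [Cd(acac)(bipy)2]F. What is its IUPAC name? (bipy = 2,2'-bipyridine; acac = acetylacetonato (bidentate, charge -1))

(acetylacetonato)bis(2,2'-bipyridine)cadmium(II) fluoride

The 1 fluoride counter-ion carries a total charge of -1, so each complex ion is 1+.
Ligand charges: 2×2,2'-bipyridine (neutral), 1×acetylacetonato (-1 each); total -1. So Cd + (-1) = 1+, giving Cd = +2.
Ligands are named alphabetically: acetylacetonato before bipyridine.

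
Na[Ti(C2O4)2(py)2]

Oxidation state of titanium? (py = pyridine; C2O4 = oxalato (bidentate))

1 sodium outside the brackets (+1 each) → the complex ion is 1−.
Ligand charges: 2×py neutral; 2×C2O4 = -4; sum -4.
Ti + (-4) = 1− ⇒ Ti is +3.

+3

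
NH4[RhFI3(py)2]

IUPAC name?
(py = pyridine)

ammonium fluorotriiodobis(pyridine)rhodate(III)

The 1 ammonium counter-ion carries a total charge of +1, so each complex ion is 1−.
Ligand charges: 2×pyridine (neutral), 3×iodo (-1 each), 1×fluoro (-1 each); total -4. So Rh + (-4) = 1−, giving Rh = +3.
The complex ion is anionic, so rhodium takes the -ate form rhodate(III).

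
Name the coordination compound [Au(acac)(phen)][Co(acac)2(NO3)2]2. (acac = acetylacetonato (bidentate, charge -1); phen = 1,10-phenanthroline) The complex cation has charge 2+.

(acetylacetonato)(1,10-phenanthroline)gold(III) bis(acetylacetonato)dinitratocobaltate(III)

Both ions are complex: the cation is named first with the plain metal name, the anion second with the -ate form; each ion's ligands are alphabetised independently.
The complex cation is given as 2+; its ligand charges sum to -1, so Au = +3.
With 2 anions per cation, each anion must be 2/2 = 1−.
Anion: ligand charges sum to -4; for the ion to be 1−, Co = +3.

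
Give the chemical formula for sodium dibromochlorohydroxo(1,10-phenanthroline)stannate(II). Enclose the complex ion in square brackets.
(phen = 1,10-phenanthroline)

Ligands: 2 bromo (Br, -1), 1 hydroxo (OH, -1), 1 1,10-phenanthroline (phen, neutral), 1 chloro (Cl, -1). Ligand charge sum = -4.
Charge balance with sodium (+1) requires 1 complex ion per 2 sodium.

Na2[SnBr2Cl(OH)(phen)]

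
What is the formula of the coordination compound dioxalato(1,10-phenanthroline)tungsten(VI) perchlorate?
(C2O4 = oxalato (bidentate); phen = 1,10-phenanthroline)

Ligands: 2 oxalato (C2O4, -2), 1 1,10-phenanthroline (phen, neutral). Ligand charge sum = -4.
Charge balance with perchlorate (-1) requires 1 complex ion per 2 perchlorate.

[W(C2O4)2(phen)](ClO4)2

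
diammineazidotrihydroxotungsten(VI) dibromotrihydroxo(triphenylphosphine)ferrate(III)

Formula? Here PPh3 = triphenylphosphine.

[W(N3)(NH3)2(OH)3][FeBr2(OH)3(PPh3)]

Cation [W…]: ligand charges -4, W(VI) ⇒ ion charge 2+.
Anion [Fe…]: ligand charges -5, Fe(III) ⇒ ion charge 2−.
One 2+ cation balances one 2− anion.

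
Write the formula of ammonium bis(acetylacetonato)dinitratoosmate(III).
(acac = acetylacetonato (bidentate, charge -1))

Ligands: 2 acetylacetonato (acac, -1), 2 nitrato (NO3, -1). Ligand charge sum = -4.
With Os in oxidation state +3, the complex ion is [Os...]^1−.
Charge balance with ammonium (+1) requires 1 complex ion per 1 ammonium.

NH4[Os(acac)2(NO3)2]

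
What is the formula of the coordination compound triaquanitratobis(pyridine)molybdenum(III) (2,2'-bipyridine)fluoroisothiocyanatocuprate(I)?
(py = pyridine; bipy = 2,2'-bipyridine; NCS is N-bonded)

[Mo(H2O)3(NO3)(py)2][Cu(bipy)F(NCS)]2

Cation [Mo…]: ligand charges -1, Mo(III) ⇒ ion charge 2+.
Anion [Cu…]: ligand charges -2, Cu(I) ⇒ ion charge 1−.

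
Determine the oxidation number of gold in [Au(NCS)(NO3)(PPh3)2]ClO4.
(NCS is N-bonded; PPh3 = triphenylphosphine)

1 perchlorate outside the brackets (-1 each) → the complex ion is 1+.
Ligand charges: 1×NCS = -1; 1×NO3 = -1; 2×PPh3 neutral; sum -2.
Au + (-2) = 1+ ⇒ Au is +3.

+3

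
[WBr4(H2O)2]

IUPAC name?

There is no counter-ion, so the complex is neutral overall.
Ligand charges: 4×bromo (-1 each), 2×aqua (neutral); total -4. So W + (-4) = 0, giving W = +4.
Ligands are named alphabetically: aqua before bromo.

diaquatetrabromotungsten(IV)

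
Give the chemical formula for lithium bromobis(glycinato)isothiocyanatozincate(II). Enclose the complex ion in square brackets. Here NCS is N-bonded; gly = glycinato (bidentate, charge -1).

Ligands: 1 isothiocyanato (NCS, -1), 1 bromo (Br, -1), 2 glycinato (gly, -1). Ligand charge sum = -4.
With Zn in oxidation state +2, the complex ion is [Zn...]^2−.
Charge balance with lithium (+1) requires 1 complex ion per 2 lithium.

Li2[ZnBr(gly)2(NCS)]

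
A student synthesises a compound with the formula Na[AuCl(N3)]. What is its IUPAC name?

The 1 sodium counter-ion carries a total charge of +1, so each complex ion is 1−.
Ligand charges: 1×azido (-1 each), 1×chloro (-1 each); total -2. So Au + (-2) = 1−, giving Au = +1.
The complex ion is anionic, so gold takes the -ate form aurate(I).

sodium azidochloroaurate(I)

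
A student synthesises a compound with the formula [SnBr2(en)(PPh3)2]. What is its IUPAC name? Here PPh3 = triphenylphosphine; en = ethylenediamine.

dibromo(ethylenediamine)bis(triphenylphosphine)tin(II)

There is no counter-ion, so the complex is neutral overall.
Ligand charges: 2×triphenylphosphine (neutral), 2×bromo (-1 each), 1×ethylenediamine (neutral); total -2. So Sn + (-2) = 0, giving Sn = +2.
Ligands are named alphabetically: bromo before ethylenediamine before triphenylphosphine.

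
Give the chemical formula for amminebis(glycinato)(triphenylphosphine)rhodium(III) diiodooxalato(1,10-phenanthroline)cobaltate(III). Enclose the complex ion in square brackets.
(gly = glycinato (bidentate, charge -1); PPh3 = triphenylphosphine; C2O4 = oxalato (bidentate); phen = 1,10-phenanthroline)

Cation [Rh…]: ligand charges -2, Rh(III) ⇒ ion charge 1+.
Anion [Co…]: ligand charges -4, Co(III) ⇒ ion charge 1−.
One 1+ cation balances one 1− anion.

[Rh(gly)2(NH3)(PPh3)][Co(C2O4)I2(phen)]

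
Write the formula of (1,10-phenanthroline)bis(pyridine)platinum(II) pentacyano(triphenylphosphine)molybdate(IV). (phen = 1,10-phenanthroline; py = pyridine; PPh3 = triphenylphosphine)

Cation [Pt…]: ligand charges 0, Pt(II) ⇒ ion charge 2+.
Anion [Mo…]: ligand charges -5, Mo(IV) ⇒ ion charge 1−.

[Pt(phen)(py)2][Mo(CN)5(PPh3)]2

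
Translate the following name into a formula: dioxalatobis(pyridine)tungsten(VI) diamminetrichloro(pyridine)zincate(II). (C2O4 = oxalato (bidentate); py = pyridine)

Cation [W…]: ligand charges -4, W(VI) ⇒ ion charge 2+.
Anion [Zn…]: ligand charges -3, Zn(II) ⇒ ion charge 1−.
One 2+ cation requires 2 of the 1− anion.

[W(C2O4)2(py)2][ZnCl3(NH3)2(py)]2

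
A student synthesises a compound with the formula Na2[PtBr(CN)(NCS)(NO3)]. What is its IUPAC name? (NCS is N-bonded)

The 2 sodium counter-ions carry a total charge of +2, so each complex ion is 2−.
Ligand charges: 1×isothiocyanato (-1 each), 1×nitrato (-1 each), 1×cyano (-1 each), 1×bromo (-1 each); total -4. So Pt + (-4) = 2−, giving Pt = +2.
Ligands are named alphabetically: bromo before cyano before isothiocyanato before nitrato.
The complex ion is anionic, so platinum takes the -ate form platinate(II).

sodium bromocyanoisothiocyanatonitratoplatinate(II)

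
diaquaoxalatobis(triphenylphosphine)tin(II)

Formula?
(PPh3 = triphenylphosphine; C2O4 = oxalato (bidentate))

Ligands: 2 aqua (H2O, neutral), 2 triphenylphosphine (PPh3, neutral), 1 oxalato (C2O4, -2). Ligand charge sum = -2.
With Sn in oxidation state +2, the complex ion is [Sn...].

[Sn(C2O4)(H2O)2(PPh3)2]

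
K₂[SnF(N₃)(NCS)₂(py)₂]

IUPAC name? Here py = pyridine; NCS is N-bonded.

The 2 potassium counter-ions carry a total charge of +2, so each complex ion is 2−.
Ligand charges: 1×azido (-1 each), 2×pyridine (neutral), 1×fluoro (-1 each), 2×isothiocyanato (-1 each); total -4. So Sn + (-4) = 2−, giving Sn = +2.
The complex ion is anionic, so tin takes the -ate form stannate(II).

potassium azidofluorodiisothiocyanatobis(pyridine)stannate(II)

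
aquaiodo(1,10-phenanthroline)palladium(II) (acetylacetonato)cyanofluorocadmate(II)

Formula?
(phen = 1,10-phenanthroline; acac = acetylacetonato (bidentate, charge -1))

Cation [Pd…]: ligand charges -1, Pd(II) ⇒ ion charge 1+.
Anion [Cd…]: ligand charges -3, Cd(II) ⇒ ion charge 1−.

[Pd(H2O)I(phen)][Cd(acac)(CN)F]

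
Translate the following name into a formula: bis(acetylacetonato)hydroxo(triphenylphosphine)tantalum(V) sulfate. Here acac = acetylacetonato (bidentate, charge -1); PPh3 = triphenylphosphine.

[Ta(acac)2(OH)(PPh3)]SO4

Ligands: 2 acetylacetonato (acac, -1), 1 triphenylphosphine (PPh3, neutral), 1 hydroxo (OH, -1). Ligand charge sum = -3.
Charge balance with sulfate (-2) requires 1 complex ion per 1 sulfate.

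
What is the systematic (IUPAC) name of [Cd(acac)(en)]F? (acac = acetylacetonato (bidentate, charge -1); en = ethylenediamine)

The 1 fluoride counter-ion carries a total charge of -1, so each complex ion is 1+.
Ligand charges: 1×acetylacetonato (-1 each), 1×ethylenediamine (neutral); total -1. So Cd + (-1) = 1+, giving Cd = +2.
Ligands are named alphabetically: acetylacetonato before ethylenediamine.

(acetylacetonato)(ethylenediamine)cadmium(II) fluoride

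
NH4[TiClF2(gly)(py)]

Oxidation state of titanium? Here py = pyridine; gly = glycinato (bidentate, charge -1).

+3

1 ammonium outside the brackets (+1 each) → the complex ion is 1−.
Ligand charges: 1×Cl = -1; 1×py neutral; 1×gly = -1; 2×F = -2; sum -4.
Ti + (-4) = 1− ⇒ Ti is +3.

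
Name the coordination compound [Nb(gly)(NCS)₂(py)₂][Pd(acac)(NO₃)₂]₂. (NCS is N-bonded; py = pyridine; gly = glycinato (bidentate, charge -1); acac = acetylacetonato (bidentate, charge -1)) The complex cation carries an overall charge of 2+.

(glycinato)diisothiocyanatobis(pyridine)niobium(V) (acetylacetonato)dinitratopalladate(II)

The complex cation is given as 2+; its ligand charges sum to -3, so Nb = +5.
With 2 anions per cation, each anion must be 2/2 = 1−.
Anion: ligand charges sum to -3; for the ion to be 1−, Pd = +2.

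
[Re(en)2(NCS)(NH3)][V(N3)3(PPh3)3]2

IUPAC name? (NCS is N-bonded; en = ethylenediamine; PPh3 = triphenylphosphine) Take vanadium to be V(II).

amminebis(ethylenediamine)isothiocyanatorhenium(III) triazidotris(triphenylphosphine)vanadate(II)

Both ions are complex: the cation is named first with the plain metal name, the anion second with the -ate form; each ion's ligands are alphabetised independently.
V is given as +2; the anion's ligand charges sum to -3, so the complex anion is 1−.
With 2 anions per cation, the cation must be 2×1 = 2+.
Cation: ligand charges sum to -1; for the ion to be 2+, Re = +3.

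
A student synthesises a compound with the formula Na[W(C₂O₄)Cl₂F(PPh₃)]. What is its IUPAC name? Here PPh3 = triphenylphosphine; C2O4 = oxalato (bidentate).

sodium dichlorofluorooxalato(triphenylphosphine)tungstate(IV)

The 1 sodium counter-ion carries a total charge of +1, so each complex ion is 1−.
Ligand charges: 2×chloro (-1 each), 1×fluoro (-1 each), 1×triphenylphosphine (neutral), 1×oxalato (-2 each); total -5. So W + (-5) = 1−, giving W = +4.
Ligands are named alphabetically: chloro before fluoro before oxalato before triphenylphosphine.
The complex ion is anionic, so tungsten takes the -ate form tungstate(IV).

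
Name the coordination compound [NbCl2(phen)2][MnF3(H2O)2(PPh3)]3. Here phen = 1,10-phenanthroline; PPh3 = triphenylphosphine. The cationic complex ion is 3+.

dichlorobis(1,10-phenanthroline)niobium(V) diaquatrifluoro(triphenylphosphine)manganate(II)

The complex cation is given as 3+; its ligand charges sum to -2, so Nb = +5.
With 3 anions per cation, each anion must be 3/3 = 1−.
Anion: ligand charges sum to -3; for the ion to be 1−, Mn = +2.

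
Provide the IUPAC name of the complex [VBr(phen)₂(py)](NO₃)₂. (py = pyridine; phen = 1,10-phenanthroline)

bromobis(1,10-phenanthroline)(pyridine)vanadium(III) nitrate

The 2 nitrate counter-ions carry a total charge of -2, so each complex ion is 2+.
Ligand charges: 1×bromo (-1 each), 1×pyridine (neutral), 2×1,10-phenanthroline (neutral); total -1. So V + (-1) = 2+, giving V = +3.
Ligands are named alphabetically: bromo before phenanthroline before pyridine.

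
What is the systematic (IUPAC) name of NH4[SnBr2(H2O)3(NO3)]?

The 1 ammonium counter-ion carries a total charge of +1, so each complex ion is 1−.
Ligand charges: 3×aqua (neutral), 2×bromo (-1 each), 1×nitrato (-1 each); total -3. So Sn + (-3) = 1−, giving Sn = +2.
Ligands are named alphabetically: aqua before bromo before nitrato.
The complex ion is anionic, so tin takes the -ate form stannate(II).

ammonium triaquadibromonitratostannate(II)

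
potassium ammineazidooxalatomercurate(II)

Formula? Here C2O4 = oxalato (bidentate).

K[Hg(C2O4)(N3)(NH3)]

Ligands: 1 azido (N3, -1), 1 oxalato (C2O4, -2), 1 ammine (NH3, neutral). Ligand charge sum = -3.
With Hg in oxidation state +2, the complex ion is [Hg...]^1−.
Charge balance with potassium (+1) requires 1 complex ion per 1 potassium.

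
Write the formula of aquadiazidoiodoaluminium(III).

Ligands: 1 iodo (I, -1), 1 aqua (H2O, neutral), 2 azido (N3, -1). Ligand charge sum = -3.
With Al in oxidation state +3, the complex ion is [Al...].

[Al(H2O)I(N3)2]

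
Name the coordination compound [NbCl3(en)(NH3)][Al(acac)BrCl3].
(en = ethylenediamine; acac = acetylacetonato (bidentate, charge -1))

Aluminium is always +3 in its complexes; the anion's ligand charges sum to -5, so the complex anion is 2−.
A 1:1 salt means the cation carries the equal and opposite charge, 2+.
Cation: ligand charges sum to -3; for the ion to be 2+, Nb = +5.

amminetrichloro(ethylenediamine)niobium(V) (acetylacetonato)bromotrichloroaluminate(III)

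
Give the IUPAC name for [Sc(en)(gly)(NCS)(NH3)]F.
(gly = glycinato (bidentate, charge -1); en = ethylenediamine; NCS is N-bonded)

ammine(ethylenediamine)(glycinato)isothiocyanatoscandium(III) fluoride

The 1 fluoride counter-ion carries a total charge of -1, so each complex ion is 1+.
Ligand charges: 1×glycinato (-1 each), 1×ethylenediamine (neutral), 1×ammine (neutral), 1×isothiocyanato (-1 each); total -2. So Sc + (-2) = 1+, giving Sc = +3.
Ligands are named alphabetically: ammine before ethylenediamine before glycinato before isothiocyanato.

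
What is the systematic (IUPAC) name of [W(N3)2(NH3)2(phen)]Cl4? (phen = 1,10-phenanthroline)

The 4 chloride counter-ions carry a total charge of -4, so each complex ion is 4+.
Ligand charges: 2×azido (-1 each), 1×1,10-phenanthroline (neutral), 2×ammine (neutral); total -2. So W + (-2) = 4+, giving W = +6.
Ligands are named alphabetically: ammine before azido before phenanthroline.

diamminediazido(1,10-phenanthroline)tungsten(VI) chloride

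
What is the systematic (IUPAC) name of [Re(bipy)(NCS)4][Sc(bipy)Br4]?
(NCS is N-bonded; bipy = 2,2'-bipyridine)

Both ions are complex: the cation is named first with the plain metal name, the anion second with the -ate form; each ion's ligands are alphabetised independently.
Scandium is always +3 in its complexes; the anion's ligand charges sum to -4, so the complex anion is 1−.
A 1:1 salt means the cation carries the equal and opposite charge, 1+.
Cation: ligand charges sum to -4; for the ion to be 1+, Re = +5.

(2,2'-bipyridine)tetraisothiocyanatorhenium(V) (2,2'-bipyridine)tetrabromoscandate(III)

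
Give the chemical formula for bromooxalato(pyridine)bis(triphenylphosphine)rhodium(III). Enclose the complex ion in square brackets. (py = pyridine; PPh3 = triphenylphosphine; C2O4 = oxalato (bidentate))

Ligands: 1 pyridine (py, neutral), 2 triphenylphosphine (PPh3, neutral), 1 oxalato (C2O4, -2), 1 bromo (Br, -1). Ligand charge sum = -3.
With Rh in oxidation state +3, the complex ion is [Rh...].

[RhBr(C2O4)(PPh3)2(py)]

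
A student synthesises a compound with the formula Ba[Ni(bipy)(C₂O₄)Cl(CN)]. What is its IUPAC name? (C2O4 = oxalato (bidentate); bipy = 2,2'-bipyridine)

barium (2,2'-bipyridine)chlorocyanooxalatonickelate(II)

The 1 barium counter-ion carries a total charge of +2, so each complex ion is 2−.
Ligand charges: 1×cyano (-1 each), 1×oxalato (-2 each), 1×chloro (-1 each), 1×2,2'-bipyridine (neutral); total -4. So Ni + (-4) = 2−, giving Ni = +2.
The complex ion is anionic, so nickel takes the -ate form nickelate(II).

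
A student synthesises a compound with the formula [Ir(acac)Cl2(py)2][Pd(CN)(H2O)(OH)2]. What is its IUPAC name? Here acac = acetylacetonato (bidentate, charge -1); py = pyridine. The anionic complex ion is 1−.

The complex anion is given as 1−; its ligand charges sum to -3, so Pd = +2.
A 1:1 salt means the cation carries the equal and opposite charge, 1+.
Cation: ligand charges sum to -3; for the ion to be 1+, Ir = +4.

(acetylacetonato)dichlorobis(pyridine)iridium(IV) aquacyanodihydroxopalladate(II)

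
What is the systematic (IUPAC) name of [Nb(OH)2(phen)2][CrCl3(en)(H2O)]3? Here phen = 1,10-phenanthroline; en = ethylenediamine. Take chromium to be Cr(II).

Both ions are complex: the cation is named first with the plain metal name, the anion second with the -ate form; each ion's ligands are alphabetised independently.
Cr is given as +2; the anion's ligand charges sum to -3, so the complex anion is 1−.
With 3 anions per cation, the cation must be 3×1 = 3+.
Cation: ligand charges sum to -2; for the ion to be 3+, Nb = +5.

dihydroxobis(1,10-phenanthroline)niobium(V) aquatrichloro(ethylenediamine)chromate(II)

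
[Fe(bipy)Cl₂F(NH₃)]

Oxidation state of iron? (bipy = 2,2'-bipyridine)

+3

No counter-ion: the bracketed complex is neutral.
Ligand charges: 1×bipy neutral; 1×NH3 neutral; 1×F = -1; 2×Cl = -2; sum -3.
Fe + (-3) = 0 ⇒ Fe is +3.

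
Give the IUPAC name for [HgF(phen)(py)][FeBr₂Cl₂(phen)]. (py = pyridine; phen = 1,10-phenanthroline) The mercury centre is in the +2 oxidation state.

fluoro(1,10-phenanthroline)(pyridine)mercury(II) dibromodichloro(1,10-phenanthroline)ferrate(III)

Both ions are complex: the cation is named first with the plain metal name, the anion second with the -ate form; each ion's ligands are alphabetised independently.
Hg is given as +2; the cation's ligand charges sum to -1, so the complex cation is 1+.
A 1:1 salt means the anion carries the equal and opposite charge, 1−.
Anion: ligand charges sum to -4; for the ion to be 1−, Fe = +3.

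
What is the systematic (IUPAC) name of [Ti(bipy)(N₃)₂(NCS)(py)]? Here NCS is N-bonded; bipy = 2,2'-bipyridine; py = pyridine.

There is no counter-ion, so the complex is neutral overall.
Ligand charges: 1×isothiocyanato (-1 each), 1×2,2'-bipyridine (neutral), 2×azido (-1 each), 1×pyridine (neutral); total -3. So Ti + (-3) = 0, giving Ti = +3.
Ligands are named alphabetically: azido before bipyridine before isothiocyanato before pyridine.

diazido(2,2'-bipyridine)isothiocyanato(pyridine)titanium(III)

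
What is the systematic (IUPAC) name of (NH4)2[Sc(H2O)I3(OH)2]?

ammonium aquadihydroxotriiodoscandate(III)

The 2 ammonium counter-ions carry a total charge of +2, so each complex ion is 2−.
Ligand charges: 1×aqua (neutral), 2×hydroxo (-1 each), 3×iodo (-1 each); total -5. So Sc + (-5) = 2−, giving Sc = +3.
Ligands are named alphabetically: aqua before hydroxo before iodo.
The complex ion is anionic, so scandium takes the -ate form scandate(III).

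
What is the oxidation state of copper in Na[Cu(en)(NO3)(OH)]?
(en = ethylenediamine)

1 sodium outside the brackets (+1 each) → the complex ion is 1−.
Ligand charges: 1×OH = -1; 1×en neutral; 1×NO3 = -1; sum -2.
Cu + (-2) = 1− ⇒ Cu is +1.

+1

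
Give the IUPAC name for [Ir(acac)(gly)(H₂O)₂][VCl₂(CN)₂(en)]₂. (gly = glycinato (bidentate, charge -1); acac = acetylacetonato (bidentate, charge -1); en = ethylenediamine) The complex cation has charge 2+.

The complex cation is given as 2+; its ligand charges sum to -2, so Ir = +4.
With 2 anions per cation, each anion must be 2/2 = 1−.
Anion: ligand charges sum to -4; for the ion to be 1−, V = +3.

(acetylacetonato)diaqua(glycinato)iridium(IV) dichlorodicyano(ethylenediamine)vanadate(III)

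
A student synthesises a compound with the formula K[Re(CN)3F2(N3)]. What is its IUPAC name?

The 1 potassium counter-ion carries a total charge of +1, so each complex ion is 1−.
Ligand charges: 2×fluoro (-1 each), 3×cyano (-1 each), 1×azido (-1 each); total -6. So Re + (-6) = 1−, giving Re = +5.
The complex ion is anionic, so rhenium takes the -ate form rhenate(V).

potassium azidotricyanodifluororhenate(V)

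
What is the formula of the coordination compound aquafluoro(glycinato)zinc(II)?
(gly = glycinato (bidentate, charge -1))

[ZnF(gly)(H2O)]

Ligands: 1 aqua (H2O, neutral), 1 glycinato (gly, -1), 1 fluoro (F, -1). Ligand charge sum = -2.
With Zn in oxidation state +2, the complex ion is [Zn...].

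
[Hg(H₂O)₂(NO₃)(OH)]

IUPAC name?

diaquahydroxonitratomercury(II)

There is no counter-ion, so the complex is neutral overall.
Ligand charges: 1×nitrato (-1 each), 1×hydroxo (-1 each), 2×aqua (neutral); total -2. So Hg + (-2) = 0, giving Hg = +2.
Ligands are named alphabetically: aqua before hydroxo before nitrato.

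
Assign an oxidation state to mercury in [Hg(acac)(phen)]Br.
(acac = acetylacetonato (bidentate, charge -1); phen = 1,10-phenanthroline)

+2

1 bromide outside the brackets (-1 each) → the complex ion is 1+.
Ligand charges: 1×acac = -1; 1×phen neutral; sum -1.
Hg + (-1) = 1+ ⇒ Hg is +2.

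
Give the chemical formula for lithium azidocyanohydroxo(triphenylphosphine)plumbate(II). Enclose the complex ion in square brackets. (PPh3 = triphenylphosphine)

Ligands: 1 azido (N3, -1), 1 hydroxo (OH, -1), 1 cyano (CN, -1), 1 triphenylphosphine (PPh3, neutral). Ligand charge sum = -3.
With Pb in oxidation state +2, the complex ion is [Pb...]^1−.
Charge balance with lithium (+1) requires 1 complex ion per 1 lithium.

Li[Pb(CN)(N3)(OH)(PPh3)]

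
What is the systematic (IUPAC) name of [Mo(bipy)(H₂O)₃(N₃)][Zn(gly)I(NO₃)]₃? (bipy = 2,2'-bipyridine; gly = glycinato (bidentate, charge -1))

triaquaazido(2,2'-bipyridine)molybdenum(IV) (glycinato)iodonitratozincate(II)

Both ions are complex: the cation is named first with the plain metal name, the anion second with the -ate form; each ion's ligands are alphabetised independently.
Zinc is always +2 in its complexes; the anion's ligand charges sum to -3, so the complex anion is 1−.
With 3 anions per cation, the cation must be 3×1 = 3+.
Cation: ligand charges sum to -1; for the ion to be 3+, Mo = +4.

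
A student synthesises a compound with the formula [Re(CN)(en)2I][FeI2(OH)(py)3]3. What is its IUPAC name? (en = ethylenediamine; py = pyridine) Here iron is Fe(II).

cyanobis(ethylenediamine)iodorhenium(V) hydroxodiiodotris(pyridine)ferrate(II)

Both ions are complex: the cation is named first with the plain metal name, the anion second with the -ate form; each ion's ligands are alphabetised independently.
Fe is given as +2; the anion's ligand charges sum to -3, so the complex anion is 1−.
With 3 anions per cation, the cation must be 3×1 = 3+.
Cation: ligand charges sum to -2; for the ion to be 3+, Re = +5.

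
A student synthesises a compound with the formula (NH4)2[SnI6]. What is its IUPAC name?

The 2 ammonium counter-ions carry a total charge of +2, so each complex ion is 2−.
Ligand charges: 6×iodo (-1 each); total -6. So Sn + (-6) = 2−, giving Sn = +4.
The complex ion is anionic, so tin takes the -ate form stannate(IV).

ammonium hexaiodostannate(IV)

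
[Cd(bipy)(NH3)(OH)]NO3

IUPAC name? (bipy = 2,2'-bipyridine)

ammine(2,2'-bipyridine)hydroxocadmium(II) nitrate

The 1 nitrate counter-ion carries a total charge of -1, so each complex ion is 1+.
Ligand charges: 1×ammine (neutral), 1×hydroxo (-1 each), 1×2,2'-bipyridine (neutral); total -1. So Cd + (-1) = 1+, giving Cd = +2.
Ligands are named alphabetically: ammine before bipyridine before hydroxo.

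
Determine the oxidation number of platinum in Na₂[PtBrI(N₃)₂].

2 sodium outside the brackets (+1 each) → the complex ion is 2−.
Ligand charges: 1×I = -1; 1×Br = -1; 2×N3 = -2; sum -4.
Pt + (-4) = 2− ⇒ Pt is +2.

+2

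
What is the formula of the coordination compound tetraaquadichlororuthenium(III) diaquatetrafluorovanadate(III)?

[RuCl2(H2O)4][VF4(H2O)2]

Cation [Ru…]: ligand charges -2, Ru(III) ⇒ ion charge 1+.
Anion [V…]: ligand charges -4, V(III) ⇒ ion charge 1−.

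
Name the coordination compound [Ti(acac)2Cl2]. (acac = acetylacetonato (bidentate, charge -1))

There is no counter-ion, so the complex is neutral overall.
Ligand charges: 2×chloro (-1 each), 2×acetylacetonato (-1 each); total -4. So Ti + (-4) = 0, giving Ti = +4.
Ligands are named alphabetically: acetylacetonato before chloro.

bis(acetylacetonato)dichlorotitanium(IV)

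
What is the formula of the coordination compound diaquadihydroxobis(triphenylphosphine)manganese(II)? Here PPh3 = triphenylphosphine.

[Mn(H2O)2(OH)2(PPh3)2]

Ligands: 2 aqua (H2O, neutral), 2 hydroxo (OH, -1), 2 triphenylphosphine (PPh3, neutral). Ligand charge sum = -2.
With Mn in oxidation state +2, the complex ion is [Mn...].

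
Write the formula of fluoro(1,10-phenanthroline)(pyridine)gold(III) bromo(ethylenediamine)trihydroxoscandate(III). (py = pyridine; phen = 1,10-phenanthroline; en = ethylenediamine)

[AuF(phen)(py)][ScBr(en)(OH)3]2

Cation [Au…]: ligand charges -1, Au(III) ⇒ ion charge 2+.
Anion [Sc…]: ligand charges -4, Sc(III) ⇒ ion charge 1−.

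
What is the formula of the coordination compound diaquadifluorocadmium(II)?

Ligands: 2 aqua (H2O, neutral), 2 fluoro (F, -1). Ligand charge sum = -2.
With Cd in oxidation state +2, the complex ion is [Cd...].

[CdF2(H2O)2]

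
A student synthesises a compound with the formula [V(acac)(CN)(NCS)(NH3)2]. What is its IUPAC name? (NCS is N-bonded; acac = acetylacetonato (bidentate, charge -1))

(acetylacetonato)diamminecyanoisothiocyanatovanadium(III)

There is no counter-ion, so the complex is neutral overall.
Ligand charges: 1×isothiocyanato (-1 each), 2×ammine (neutral), 1×acetylacetonato (-1 each), 1×cyano (-1 each); total -3. So V + (-3) = 0, giving V = +3.
Ligands are named alphabetically: acetylacetonato before ammine before cyano before isothiocyanato.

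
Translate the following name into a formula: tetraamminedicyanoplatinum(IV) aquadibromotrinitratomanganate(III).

[Pt(CN)2(NH3)4][MnBr2(H2O)(NO3)3]

Cation [Pt…]: ligand charges -2, Pt(IV) ⇒ ion charge 2+.
Anion [Mn…]: ligand charges -5, Mn(III) ⇒ ion charge 2−.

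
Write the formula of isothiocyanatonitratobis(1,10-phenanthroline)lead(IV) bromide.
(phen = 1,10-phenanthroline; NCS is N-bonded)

[Pb(NCS)(NO3)(phen)2]Br2

Ligands: 2 1,10-phenanthroline (phen, neutral), 1 nitrato (NO3, -1), 1 isothiocyanato (NCS, -1). Ligand charge sum = -2.
With Pb in oxidation state +4, the complex ion is [Pb...]^2+.
Charge balance with bromide (-1) requires 1 complex ion per 2 bromide.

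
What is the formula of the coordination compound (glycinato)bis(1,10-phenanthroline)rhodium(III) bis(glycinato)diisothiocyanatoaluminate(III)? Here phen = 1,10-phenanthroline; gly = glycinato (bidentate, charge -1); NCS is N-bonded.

Cation [Rh…]: ligand charges -1, Rh(III) ⇒ ion charge 2+.
Anion [Al…]: ligand charges -4, Al(III) ⇒ ion charge 1−.
One 2+ cation requires 2 of the 1− anion.

[Rh(gly)(phen)2][Al(gly)2(NCS)2]2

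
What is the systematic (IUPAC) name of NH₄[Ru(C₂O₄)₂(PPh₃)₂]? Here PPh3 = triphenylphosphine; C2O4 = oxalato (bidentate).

ammonium dioxalatobis(triphenylphosphine)ruthenate(III)

The 1 ammonium counter-ion carries a total charge of +1, so each complex ion is 1−.
Ligand charges: 2×triphenylphosphine (neutral), 2×oxalato (-2 each); total -4. So Ru + (-4) = 1−, giving Ru = +3.
Ligands are named alphabetically: oxalato before triphenylphosphine.
The complex ion is anionic, so ruthenium takes the -ate form ruthenate(III).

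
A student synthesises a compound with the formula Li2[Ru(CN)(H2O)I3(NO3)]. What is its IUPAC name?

The 2 lithium counter-ions carry a total charge of +2, so each complex ion is 2−.
Ligand charges: 1×nitrato (-1 each), 3×iodo (-1 each), 1×cyano (-1 each), 1×aqua (neutral); total -5. So Ru + (-5) = 2−, giving Ru = +3.
Ligands are named alphabetically: aqua before cyano before iodo before nitrato.
The complex ion is anionic, so ruthenium takes the -ate form ruthenate(III).

lithium aquacyanotriiodonitratoruthenate(III)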